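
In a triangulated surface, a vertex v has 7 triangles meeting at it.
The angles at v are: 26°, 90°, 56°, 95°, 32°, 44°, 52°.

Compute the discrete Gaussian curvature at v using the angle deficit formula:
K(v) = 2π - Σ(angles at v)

Sum of angles = 395°. K = 360° - 395° = -35° = -7π/36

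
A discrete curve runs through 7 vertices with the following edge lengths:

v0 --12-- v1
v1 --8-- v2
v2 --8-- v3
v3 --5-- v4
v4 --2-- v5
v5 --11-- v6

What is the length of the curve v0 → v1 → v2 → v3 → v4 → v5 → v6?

Arc length = 12 + 8 + 8 + 5 + 2 + 11 = 46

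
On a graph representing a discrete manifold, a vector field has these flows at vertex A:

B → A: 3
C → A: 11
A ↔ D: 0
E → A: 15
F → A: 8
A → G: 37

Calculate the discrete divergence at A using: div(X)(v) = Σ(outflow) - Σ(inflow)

Divergence = sum of outgoing flows = (-3) + (-11) + 0 + (-15) + (-8) + 37 = 0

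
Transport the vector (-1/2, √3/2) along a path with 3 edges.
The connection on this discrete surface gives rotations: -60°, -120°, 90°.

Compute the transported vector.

Total rotation: (-60°) + (-120°) + 90° = -90°. Final vector: (0.8660, 0.5000)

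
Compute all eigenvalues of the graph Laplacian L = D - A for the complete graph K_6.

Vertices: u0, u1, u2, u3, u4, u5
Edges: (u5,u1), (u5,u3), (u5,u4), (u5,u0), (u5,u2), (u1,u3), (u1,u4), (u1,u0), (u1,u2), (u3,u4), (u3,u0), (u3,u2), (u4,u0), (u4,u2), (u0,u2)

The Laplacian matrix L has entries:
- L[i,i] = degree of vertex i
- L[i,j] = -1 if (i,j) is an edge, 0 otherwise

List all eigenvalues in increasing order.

For the complete graph K_n, L = nI − J (J = all-ones matrix). J has eigenvalues n (once, eigenvector 𝟙) and 0 (multiplicity n−1), so L has eigenvalues 0 (once) and n (multiplicity n−1). Here n = 6: eigenvalue 0 once and 6 with multiplicity 5.
Laplacian eigenvalues (increasing order): [0.0, 6.0, 6.0, 6.0, 6.0, 6.0]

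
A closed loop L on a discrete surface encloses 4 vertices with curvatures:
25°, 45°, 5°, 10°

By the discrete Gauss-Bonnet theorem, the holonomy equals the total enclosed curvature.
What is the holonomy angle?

Holonomy = total enclosed curvature = 25° + 45° + 5° + 10° = 85°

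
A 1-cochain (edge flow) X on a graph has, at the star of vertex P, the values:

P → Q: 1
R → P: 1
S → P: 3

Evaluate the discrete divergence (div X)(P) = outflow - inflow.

Divergence = sum of outgoing flows = 1 + (-1) + (-3) = -3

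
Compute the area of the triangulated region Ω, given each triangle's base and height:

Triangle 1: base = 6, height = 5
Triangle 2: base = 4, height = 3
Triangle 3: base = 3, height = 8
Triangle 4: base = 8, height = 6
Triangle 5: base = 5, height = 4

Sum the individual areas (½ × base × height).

(1/2)×6×5 + (1/2)×4×3 + (1/2)×3×8 + (1/2)×8×6 + (1/2)×5×4 = 67.0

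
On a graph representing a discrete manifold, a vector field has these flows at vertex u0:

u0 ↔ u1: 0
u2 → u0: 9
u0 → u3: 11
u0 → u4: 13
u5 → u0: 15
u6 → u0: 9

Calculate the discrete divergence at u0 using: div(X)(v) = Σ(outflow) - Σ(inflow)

Divergence = sum of outgoing flows = 0 + (-9) + 11 + 13 + (-15) + (-9) = -9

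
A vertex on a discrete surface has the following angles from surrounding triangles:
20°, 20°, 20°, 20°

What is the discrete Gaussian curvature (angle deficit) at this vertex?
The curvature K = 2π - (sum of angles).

Sum of angles = 80°. K = 360° - 80° = 280° = 14π/9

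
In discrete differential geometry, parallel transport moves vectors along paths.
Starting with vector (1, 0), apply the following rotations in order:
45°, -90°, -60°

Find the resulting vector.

Total rotation: 45° + (-90°) + (-60°) = -105°. Final vector: (-0.2588, -0.9659)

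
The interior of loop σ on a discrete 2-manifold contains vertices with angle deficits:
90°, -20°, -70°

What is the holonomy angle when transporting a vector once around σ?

Holonomy = total enclosed curvature = 90° + (-20°) + (-70°) = 0°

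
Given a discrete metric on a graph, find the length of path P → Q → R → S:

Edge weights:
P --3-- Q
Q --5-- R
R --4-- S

Arc length = 3 + 5 + 4 = 12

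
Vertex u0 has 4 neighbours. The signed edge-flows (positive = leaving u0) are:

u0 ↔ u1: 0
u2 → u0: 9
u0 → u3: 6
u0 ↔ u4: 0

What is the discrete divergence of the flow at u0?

Divergence = sum of outgoing flows = 0 + (-9) + 6 + 0 = -3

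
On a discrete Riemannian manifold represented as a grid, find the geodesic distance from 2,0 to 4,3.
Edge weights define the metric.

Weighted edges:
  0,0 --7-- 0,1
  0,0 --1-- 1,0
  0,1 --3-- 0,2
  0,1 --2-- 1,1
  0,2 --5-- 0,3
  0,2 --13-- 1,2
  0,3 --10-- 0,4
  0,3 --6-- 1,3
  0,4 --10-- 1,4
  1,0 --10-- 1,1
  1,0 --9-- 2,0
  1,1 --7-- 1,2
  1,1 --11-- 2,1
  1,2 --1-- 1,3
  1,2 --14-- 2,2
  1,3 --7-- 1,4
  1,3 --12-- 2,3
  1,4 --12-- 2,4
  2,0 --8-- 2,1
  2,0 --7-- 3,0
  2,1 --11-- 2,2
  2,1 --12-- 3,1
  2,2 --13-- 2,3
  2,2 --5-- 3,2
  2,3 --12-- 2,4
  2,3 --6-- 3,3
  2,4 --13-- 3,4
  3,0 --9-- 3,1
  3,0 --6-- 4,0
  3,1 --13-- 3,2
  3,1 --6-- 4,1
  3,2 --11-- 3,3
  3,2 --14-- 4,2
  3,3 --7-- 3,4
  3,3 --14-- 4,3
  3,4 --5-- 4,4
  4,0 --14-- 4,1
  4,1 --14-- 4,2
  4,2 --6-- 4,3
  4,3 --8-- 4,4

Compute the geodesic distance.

Shortest path: 2,0 → 3,0 → 3,1 → 4,1 → 4,2 → 4,3, total weight = 42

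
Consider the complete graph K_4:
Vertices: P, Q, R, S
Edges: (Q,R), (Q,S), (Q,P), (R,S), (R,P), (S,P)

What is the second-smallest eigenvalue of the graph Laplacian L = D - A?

For the complete graph K_n, L = nI − J (J = all-ones matrix). J has eigenvalues n (once, eigenvector 𝟙) and 0 (multiplicity n−1), so L has eigenvalues 0 (once) and n (multiplicity n−1). Here n = 4: eigenvalue 0 once and 4 with multiplicity 3.
Laplacian eigenvalues: [0.0, 4.0, 4.0, 4.0]. Algebraic connectivity (smallest non-zero eigenvalue) = 4.0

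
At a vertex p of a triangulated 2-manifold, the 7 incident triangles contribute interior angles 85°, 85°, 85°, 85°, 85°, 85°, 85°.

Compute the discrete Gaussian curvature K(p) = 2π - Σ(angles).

Sum of angles = 595°. K = 360° - 595° = -235°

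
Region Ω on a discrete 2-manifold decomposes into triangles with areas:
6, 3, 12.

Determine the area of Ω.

6 + 3 + 12 = 21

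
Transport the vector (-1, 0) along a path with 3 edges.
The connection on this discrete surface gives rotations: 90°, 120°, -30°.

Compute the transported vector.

Total rotation: 90° + 120° + (-30°) = 180°. Final vector: (1, 0)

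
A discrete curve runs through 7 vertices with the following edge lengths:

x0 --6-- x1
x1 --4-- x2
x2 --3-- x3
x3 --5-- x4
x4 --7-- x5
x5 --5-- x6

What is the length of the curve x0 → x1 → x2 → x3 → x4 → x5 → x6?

Arc length = 6 + 4 + 3 + 5 + 7 + 5 = 30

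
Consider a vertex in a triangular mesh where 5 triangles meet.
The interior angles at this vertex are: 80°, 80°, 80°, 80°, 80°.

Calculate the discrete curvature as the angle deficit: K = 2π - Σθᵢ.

Sum of angles = 400°. K = 360° - 400° = -40° = -2π/9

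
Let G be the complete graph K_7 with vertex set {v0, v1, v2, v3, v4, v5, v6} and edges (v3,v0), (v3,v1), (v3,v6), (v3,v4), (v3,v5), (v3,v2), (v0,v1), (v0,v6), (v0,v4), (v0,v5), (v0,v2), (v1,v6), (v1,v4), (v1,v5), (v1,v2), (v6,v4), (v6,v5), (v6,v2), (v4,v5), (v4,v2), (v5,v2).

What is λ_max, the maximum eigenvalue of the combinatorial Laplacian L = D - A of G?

For the complete graph K_n, L = nI − J (J = all-ones matrix). J has eigenvalues n (once, eigenvector 𝟙) and 0 (multiplicity n−1), so L has eigenvalues 0 (once) and n (multiplicity n−1). Here n = 7: eigenvalue 0 once and 7 with multiplicity 6.
Laplacian eigenvalues: [0.0, 7.0, 7.0, 7.0, 7.0, 7.0, 7.0]. Largest eigenvalue (spectral radius) = 7.0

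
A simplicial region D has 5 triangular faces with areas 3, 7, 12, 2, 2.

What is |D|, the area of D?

3 + 7 + 12 + 2 + 2 = 26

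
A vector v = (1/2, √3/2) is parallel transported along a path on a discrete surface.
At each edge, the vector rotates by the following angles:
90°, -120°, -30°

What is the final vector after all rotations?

Total rotation: 90° + (-120°) + (-30°) = -60°. Final vector: (1, 0)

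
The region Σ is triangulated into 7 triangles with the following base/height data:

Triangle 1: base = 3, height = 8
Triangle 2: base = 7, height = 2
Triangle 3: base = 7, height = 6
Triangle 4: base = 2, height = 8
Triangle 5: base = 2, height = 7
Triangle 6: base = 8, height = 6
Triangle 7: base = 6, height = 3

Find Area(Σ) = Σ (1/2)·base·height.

(1/2)×3×8 + (1/2)×7×2 + (1/2)×7×6 + (1/2)×2×8 + (1/2)×2×7 + (1/2)×8×6 + (1/2)×6×3 = 88.0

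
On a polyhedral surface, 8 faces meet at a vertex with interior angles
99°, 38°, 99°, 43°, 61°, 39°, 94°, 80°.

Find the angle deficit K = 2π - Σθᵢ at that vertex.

Sum of angles = 553°. K = 360° - 553° = -193° = -193π/180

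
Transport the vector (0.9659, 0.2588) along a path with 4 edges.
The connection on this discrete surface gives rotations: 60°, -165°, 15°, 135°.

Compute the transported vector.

Total rotation: 60° + (-165°) + 15° + 135° = 45°. Final vector: (0.5000, 0.8660)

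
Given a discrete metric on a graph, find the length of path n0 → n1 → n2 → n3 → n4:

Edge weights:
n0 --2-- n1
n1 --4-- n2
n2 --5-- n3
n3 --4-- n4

Arc length = 2 + 4 + 5 + 4 = 15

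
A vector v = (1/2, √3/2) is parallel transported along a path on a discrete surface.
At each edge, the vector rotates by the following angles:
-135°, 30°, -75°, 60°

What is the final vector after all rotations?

Total rotation: (-135°) + 30° + (-75°) + 60° = -120°. Final vector: (0.5000, -0.8660)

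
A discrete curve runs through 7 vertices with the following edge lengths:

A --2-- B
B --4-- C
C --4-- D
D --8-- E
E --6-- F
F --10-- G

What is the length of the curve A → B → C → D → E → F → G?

Arc length = 2 + 4 + 4 + 8 + 6 + 10 = 34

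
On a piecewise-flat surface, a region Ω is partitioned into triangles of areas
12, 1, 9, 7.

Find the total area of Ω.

12 + 1 + 9 + 7 = 29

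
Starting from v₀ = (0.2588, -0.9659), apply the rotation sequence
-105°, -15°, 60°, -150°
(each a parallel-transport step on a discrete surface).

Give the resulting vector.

Total rotation: (-105°) + (-15°) + 60° + (-150°) = -210° ≡ 150° (mod 360°). Final vector: (0.2588, 0.9659)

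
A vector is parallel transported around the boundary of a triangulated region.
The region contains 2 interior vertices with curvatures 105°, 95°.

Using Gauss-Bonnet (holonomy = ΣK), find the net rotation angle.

Holonomy = total enclosed curvature = 105° + 95° = 200°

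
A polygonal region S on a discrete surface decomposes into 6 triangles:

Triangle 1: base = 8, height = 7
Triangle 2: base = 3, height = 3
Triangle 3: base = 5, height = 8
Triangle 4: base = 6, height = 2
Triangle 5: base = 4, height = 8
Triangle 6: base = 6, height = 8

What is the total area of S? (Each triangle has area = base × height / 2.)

(1/2)×8×7 + (1/2)×3×3 + (1/2)×5×8 + (1/2)×6×2 + (1/2)×4×8 + (1/2)×6×8 = 98.5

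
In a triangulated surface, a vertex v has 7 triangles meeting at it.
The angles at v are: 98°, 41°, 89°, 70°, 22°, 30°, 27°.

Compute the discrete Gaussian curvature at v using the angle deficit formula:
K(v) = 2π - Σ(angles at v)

Sum of angles = 377°. K = 360° - 377° = -17° = -17π/180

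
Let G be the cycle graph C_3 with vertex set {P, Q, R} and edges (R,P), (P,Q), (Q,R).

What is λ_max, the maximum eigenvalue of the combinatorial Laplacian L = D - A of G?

The cycle graph C_n has Laplacian eigenvalues λ_k = 2 − 2cos(2πk/n), k = 0, 1, …, n−1. Here n = 3:
k=0: 2 − 2cos(0) = 0.0; k=1: 2 − 2cos(2π/3) = 3.0; k=2: 2 − 2cos(4π/3) = 3.0.
Laplacian eigenvalues: [0.0, 3.0, 3.0]. Largest eigenvalue (spectral radius) = 3.0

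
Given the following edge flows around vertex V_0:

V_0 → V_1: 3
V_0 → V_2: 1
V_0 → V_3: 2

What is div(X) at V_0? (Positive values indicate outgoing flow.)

Divergence = sum of outgoing flows = 3 + 1 + 2 = 6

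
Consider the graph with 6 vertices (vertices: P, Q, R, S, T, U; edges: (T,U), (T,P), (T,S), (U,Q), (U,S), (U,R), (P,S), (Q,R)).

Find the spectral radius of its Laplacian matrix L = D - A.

Degrees: deg(P) = 2, deg(Q) = 2, deg(R) = 2, deg(S) = 3, deg(T) = 3, deg(U) = 4.
L = D − A with rows/columns ordered (P, Q, R, S, T, U):
  [ 2,  0,  0, -1, -1,  0]
  [ 0,  2, -1,  0,  0, -1]
  [ 0, -1,  2,  0,  0, -1]
  [-1,  0,  0,  3, -1, -1]
  [-1,  0,  0, -1,  3, -1]
  [ 0, -1, -1, -1, -1,  4]
Characteristic polynomial: det(λI − L) = λ(λ² − 6λ + 4)(λ − 3)²(λ − 4).
Roots: λ = 0; (λ² − 6λ + 4) = 0 ⇒ λ = 3 ± √5 ≈ 0.7639, 5.2361; (λ − 3) = 0 ⇒ λ = 3 (multiplicity 2); (λ − 4) = 0 ⇒ λ = 4.
(Check: the roots sum (with multiplicity) to 16, matching trace L = Σdeg = 2·8 = 16.)
Laplacian eigenvalues: [0.0, 0.7639, 3.0, 3.0, 4.0, 5.2361]. Largest eigenvalue (spectral radius) = 5.2361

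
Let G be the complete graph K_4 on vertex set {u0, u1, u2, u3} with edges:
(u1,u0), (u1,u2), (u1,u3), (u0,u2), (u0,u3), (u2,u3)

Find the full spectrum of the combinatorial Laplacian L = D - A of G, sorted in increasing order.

For the complete graph K_n, L = nI − J (J = all-ones matrix). J has eigenvalues n (once, eigenvector 𝟙) and 0 (multiplicity n−1), so L has eigenvalues 0 (once) and n (multiplicity n−1). Here n = 4: eigenvalue 0 once and 4 with multiplicity 3.
Laplacian eigenvalues (increasing order): [0.0, 4.0, 4.0, 4.0]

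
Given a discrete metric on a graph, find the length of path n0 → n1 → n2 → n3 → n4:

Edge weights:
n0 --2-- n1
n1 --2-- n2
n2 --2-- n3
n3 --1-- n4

Arc length = 2 + 2 + 2 + 1 = 7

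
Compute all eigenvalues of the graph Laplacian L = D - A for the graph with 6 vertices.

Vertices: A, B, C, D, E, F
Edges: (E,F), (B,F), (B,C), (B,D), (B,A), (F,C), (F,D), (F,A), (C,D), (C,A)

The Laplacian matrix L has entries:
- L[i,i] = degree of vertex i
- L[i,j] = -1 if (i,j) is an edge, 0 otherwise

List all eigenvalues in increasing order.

Degrees: deg(A) = 3, deg(B) = 4, deg(C) = 4, deg(D) = 3, deg(E) = 1, deg(F) = 5.
L = D − A with rows/columns ordered (A, B, C, D, E, F):
  [ 3, -1, -1,  0,  0, -1]
  [-1,  4, -1, -1,  0, -1]
  [-1, -1,  4, -1,  0, -1]
  [ 0, -1, -1,  3,  0, -1]
  [ 0,  0,  0,  0,  1, -1]
  [-1, -1, -1, -1, -1,  5]
Characteristic polynomial: det(λI − L) = λ(λ − 1)(λ − 3)(λ − 5)²(λ − 6).
Roots: λ = 0; (λ − 1) = 0 ⇒ λ = 1; (λ − 3) = 0 ⇒ λ = 3; (λ − 5) = 0 ⇒ λ = 5 (multiplicity 2); (λ − 6) = 0 ⇒ λ = 6.
(Check: the roots sum (with multiplicity) to 20, matching trace L = Σdeg = 2·10 = 20.)
Laplacian eigenvalues (increasing order): [0.0, 1.0, 3.0, 5.0, 5.0, 6.0]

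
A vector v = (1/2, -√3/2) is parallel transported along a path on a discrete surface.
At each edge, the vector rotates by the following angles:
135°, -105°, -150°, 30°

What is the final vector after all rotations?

Total rotation: 135° + (-105°) + (-150°) + 30° = -90°. Final vector: (-0.8660, -0.5000)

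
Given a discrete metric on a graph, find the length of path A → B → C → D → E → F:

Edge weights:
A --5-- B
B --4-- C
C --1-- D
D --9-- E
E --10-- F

Arc length = 5 + 4 + 1 + 9 + 10 = 29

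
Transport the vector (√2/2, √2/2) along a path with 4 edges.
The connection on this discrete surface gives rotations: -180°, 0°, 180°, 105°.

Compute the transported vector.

Total rotation: (-180°) + 0° + 180° + 105° = 105°. Final vector: (-0.8660, 0.5000)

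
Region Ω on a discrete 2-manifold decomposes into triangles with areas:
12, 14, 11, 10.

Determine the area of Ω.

12 + 14 + 11 + 10 = 47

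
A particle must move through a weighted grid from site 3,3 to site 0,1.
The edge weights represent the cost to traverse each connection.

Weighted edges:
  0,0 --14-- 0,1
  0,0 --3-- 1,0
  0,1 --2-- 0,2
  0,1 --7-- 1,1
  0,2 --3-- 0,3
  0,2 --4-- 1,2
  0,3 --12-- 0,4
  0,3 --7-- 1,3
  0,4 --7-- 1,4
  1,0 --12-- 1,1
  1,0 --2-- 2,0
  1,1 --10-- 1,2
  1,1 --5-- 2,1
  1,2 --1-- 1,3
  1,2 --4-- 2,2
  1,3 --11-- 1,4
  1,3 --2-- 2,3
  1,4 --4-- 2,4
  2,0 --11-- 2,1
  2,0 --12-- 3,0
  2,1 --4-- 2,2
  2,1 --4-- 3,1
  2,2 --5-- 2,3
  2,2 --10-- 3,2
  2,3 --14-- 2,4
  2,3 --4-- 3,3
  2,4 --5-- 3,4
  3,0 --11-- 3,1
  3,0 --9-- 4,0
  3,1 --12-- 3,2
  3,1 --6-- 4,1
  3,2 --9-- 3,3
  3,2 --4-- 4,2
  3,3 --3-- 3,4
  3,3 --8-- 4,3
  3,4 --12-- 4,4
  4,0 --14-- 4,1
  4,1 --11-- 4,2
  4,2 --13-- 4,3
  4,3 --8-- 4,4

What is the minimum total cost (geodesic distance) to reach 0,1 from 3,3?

Shortest path: 3,3 → 2,3 → 1,3 → 1,2 → 0,2 → 0,1, total weight = 13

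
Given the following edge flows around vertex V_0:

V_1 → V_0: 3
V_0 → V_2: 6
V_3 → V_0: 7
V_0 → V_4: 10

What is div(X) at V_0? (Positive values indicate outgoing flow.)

Divergence = sum of outgoing flows = (-3) + 6 + (-7) + 10 = 6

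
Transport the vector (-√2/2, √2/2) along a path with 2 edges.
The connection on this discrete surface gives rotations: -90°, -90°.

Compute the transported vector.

Total rotation: (-90°) + (-90°) = -180° ≡ 180° (mod 360°). Final vector: (0.7071, -0.7071)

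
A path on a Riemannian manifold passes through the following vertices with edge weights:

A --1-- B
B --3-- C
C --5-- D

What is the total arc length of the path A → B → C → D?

Arc length = 1 + 3 + 5 = 9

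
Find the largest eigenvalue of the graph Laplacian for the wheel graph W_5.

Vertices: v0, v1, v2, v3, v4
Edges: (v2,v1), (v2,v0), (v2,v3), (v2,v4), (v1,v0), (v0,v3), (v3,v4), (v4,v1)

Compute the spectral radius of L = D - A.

The wheel W_5 is the join K_1 ∨ C_4 (a hub joined to every vertex of a cycle of length 4). For a join G ∨ H (G on p vertices, H on q vertices) the Laplacian spectrum is 0, p+q, the eigenvalues of L(G) other than one 0 each shifted by +q, and the eigenvalues of L(H) other than one 0 each shifted by +p. With G = K_1 (p = 1, nothing left after dropping its 0) and H = C_4 (q = 4, eigenvalues 2 − 2cos(2πk/4), k = 0, …, 3; drop k = 0), the spectrum of W_5 is 0, 5, and 1 + (2 − 2cos(2πk/4)) = 3 − 2cos(2πk/4) for k = 1, …, 3:
k=1: 3 − 2cos(π/2) = 3.0; k=2: 3 − 2cos(π) = 5.0; k=3: 3 − 2cos(3π/2) = 3.0.
Laplacian eigenvalues: [0.0, 3.0, 3.0, 5.0, 5.0]. Largest eigenvalue (spectral radius) = 5.0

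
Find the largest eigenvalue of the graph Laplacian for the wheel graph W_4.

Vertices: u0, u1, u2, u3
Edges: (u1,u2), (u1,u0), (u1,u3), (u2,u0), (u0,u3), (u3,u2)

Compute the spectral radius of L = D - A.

The wheel W_4 is the join K_1 ∨ C_3 (a hub joined to every vertex of a cycle of length 3). For a join G ∨ H (G on p vertices, H on q vertices) the Laplacian spectrum is 0, p+q, the eigenvalues of L(G) other than one 0 each shifted by +q, and the eigenvalues of L(H) other than one 0 each shifted by +p. With G = K_1 (p = 1, nothing left after dropping its 0) and H = C_3 (q = 3, eigenvalues 2 − 2cos(2πk/3), k = 0, …, 2; drop k = 0), the spectrum of W_4 is 0, 4, and 1 + (2 − 2cos(2πk/3)) = 3 − 2cos(2πk/3) for k = 1, …, 2:
k=1: 3 − 2cos(2π/3) = 4.0; k=2: 3 − 2cos(4π/3) = 4.0.
Laplacian eigenvalues: [0.0, 4.0, 4.0, 4.0]. Largest eigenvalue (spectral radius) = 4.0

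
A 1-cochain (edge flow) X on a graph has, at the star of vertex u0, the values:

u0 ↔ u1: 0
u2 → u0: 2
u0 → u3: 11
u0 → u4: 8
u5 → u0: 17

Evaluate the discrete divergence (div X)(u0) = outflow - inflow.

Divergence = sum of outgoing flows = 0 + (-2) + 11 + 8 + (-17) = 0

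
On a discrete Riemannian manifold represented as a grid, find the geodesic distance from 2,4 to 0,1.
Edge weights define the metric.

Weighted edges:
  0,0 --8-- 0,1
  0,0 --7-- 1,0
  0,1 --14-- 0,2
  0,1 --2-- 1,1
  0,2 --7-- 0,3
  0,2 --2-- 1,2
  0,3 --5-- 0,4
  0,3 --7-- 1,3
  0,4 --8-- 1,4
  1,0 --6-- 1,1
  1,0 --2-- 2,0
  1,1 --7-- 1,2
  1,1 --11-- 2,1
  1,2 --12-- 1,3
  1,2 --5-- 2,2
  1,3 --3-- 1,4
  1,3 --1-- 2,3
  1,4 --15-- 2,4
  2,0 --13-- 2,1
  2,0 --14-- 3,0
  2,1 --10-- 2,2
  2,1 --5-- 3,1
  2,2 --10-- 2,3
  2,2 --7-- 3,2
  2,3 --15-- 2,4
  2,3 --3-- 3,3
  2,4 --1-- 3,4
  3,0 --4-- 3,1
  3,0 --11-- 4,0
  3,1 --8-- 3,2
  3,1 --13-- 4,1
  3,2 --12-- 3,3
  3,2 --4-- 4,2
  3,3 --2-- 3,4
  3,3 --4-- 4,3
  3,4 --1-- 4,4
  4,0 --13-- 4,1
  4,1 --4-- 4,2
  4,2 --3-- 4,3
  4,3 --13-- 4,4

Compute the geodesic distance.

Shortest path: 2,4 → 3,4 → 3,3 → 2,3 → 1,3 → 1,2 → 1,1 → 0,1, total weight = 28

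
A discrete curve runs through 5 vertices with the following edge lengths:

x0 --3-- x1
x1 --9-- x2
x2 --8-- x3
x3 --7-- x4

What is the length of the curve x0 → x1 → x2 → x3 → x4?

Arc length = 3 + 9 + 8 + 7 = 27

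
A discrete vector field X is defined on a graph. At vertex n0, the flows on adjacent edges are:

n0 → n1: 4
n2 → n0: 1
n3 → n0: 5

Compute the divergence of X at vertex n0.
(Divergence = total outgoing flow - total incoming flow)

Divergence = sum of outgoing flows = 4 + (-1) + (-5) = -2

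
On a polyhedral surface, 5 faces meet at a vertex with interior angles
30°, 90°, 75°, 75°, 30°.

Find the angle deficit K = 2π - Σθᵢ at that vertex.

Sum of angles = 300°. K = 360° - 300° = 60° = π/3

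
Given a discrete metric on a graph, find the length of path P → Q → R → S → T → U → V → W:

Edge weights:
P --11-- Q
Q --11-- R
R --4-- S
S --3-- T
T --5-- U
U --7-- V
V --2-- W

Arc length = 11 + 11 + 4 + 3 + 5 + 7 + 2 = 43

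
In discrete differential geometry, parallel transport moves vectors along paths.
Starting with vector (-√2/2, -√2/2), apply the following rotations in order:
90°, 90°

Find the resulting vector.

Total rotation: 90° + 90° = 180°. Final vector: (0.7071, 0.7071)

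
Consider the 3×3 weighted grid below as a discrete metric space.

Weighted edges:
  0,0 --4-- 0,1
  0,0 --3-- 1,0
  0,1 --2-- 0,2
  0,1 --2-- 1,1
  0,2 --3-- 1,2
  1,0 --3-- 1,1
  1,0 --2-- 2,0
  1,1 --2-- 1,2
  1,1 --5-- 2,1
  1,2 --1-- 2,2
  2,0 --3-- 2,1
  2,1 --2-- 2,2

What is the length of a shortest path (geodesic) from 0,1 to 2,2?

Shortest path: 0,1 → 1,1 → 1,2 → 2,2, total weight = 5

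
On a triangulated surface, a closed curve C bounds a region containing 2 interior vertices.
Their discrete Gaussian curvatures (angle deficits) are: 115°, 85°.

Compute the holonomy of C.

Holonomy = total enclosed curvature = 115° + 85° = 200°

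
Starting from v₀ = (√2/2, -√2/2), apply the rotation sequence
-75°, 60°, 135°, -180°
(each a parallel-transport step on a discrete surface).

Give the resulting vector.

Total rotation: (-75°) + 60° + 135° + (-180°) = -60°. Final vector: (-0.2588, -0.9659)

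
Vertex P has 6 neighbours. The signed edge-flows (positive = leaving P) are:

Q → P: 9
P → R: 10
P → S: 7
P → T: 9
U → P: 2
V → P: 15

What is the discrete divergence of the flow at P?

Divergence = sum of outgoing flows = (-9) + 10 + 7 + 9 + (-2) + (-15) = 0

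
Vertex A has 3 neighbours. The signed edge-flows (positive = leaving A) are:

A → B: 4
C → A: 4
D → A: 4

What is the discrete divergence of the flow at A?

Divergence = sum of outgoing flows = 4 + (-4) + (-4) = -4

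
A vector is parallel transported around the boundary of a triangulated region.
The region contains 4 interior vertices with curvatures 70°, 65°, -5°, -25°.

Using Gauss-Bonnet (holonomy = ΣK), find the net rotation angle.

Holonomy = total enclosed curvature = 70° + 65° + (-5°) + (-25°) = 105°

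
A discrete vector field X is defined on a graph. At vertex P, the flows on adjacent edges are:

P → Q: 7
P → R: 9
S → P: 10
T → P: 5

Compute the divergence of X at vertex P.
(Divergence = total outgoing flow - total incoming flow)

Divergence = sum of outgoing flows = 7 + 9 + (-10) + (-5) = 1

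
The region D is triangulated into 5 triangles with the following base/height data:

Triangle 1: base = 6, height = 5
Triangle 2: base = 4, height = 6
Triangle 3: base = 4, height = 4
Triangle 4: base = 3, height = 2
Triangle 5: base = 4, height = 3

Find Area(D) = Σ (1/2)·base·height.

(1/2)×6×5 + (1/2)×4×6 + (1/2)×4×4 + (1/2)×3×2 + (1/2)×4×3 = 44.0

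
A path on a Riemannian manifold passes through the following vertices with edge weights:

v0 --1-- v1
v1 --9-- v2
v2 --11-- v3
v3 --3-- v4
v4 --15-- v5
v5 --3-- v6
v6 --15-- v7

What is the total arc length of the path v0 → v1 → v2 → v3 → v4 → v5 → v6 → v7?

Arc length = 1 + 9 + 11 + 3 + 15 + 3 + 15 = 57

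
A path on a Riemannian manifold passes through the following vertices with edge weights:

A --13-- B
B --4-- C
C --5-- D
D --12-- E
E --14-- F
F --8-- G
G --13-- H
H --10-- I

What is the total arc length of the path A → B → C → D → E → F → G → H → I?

Arc length = 13 + 4 + 5 + 12 + 14 + 8 + 13 + 10 = 79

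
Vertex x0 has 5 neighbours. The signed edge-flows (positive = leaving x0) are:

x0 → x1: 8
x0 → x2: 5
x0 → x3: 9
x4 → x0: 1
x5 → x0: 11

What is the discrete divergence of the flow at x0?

Divergence = sum of outgoing flows = 8 + 5 + 9 + (-1) + (-11) = 10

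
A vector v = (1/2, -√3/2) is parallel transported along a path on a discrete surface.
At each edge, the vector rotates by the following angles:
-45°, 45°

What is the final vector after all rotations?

Total rotation: (-45°) + 45° = 0°. Final vector: (0.5000, -0.8660)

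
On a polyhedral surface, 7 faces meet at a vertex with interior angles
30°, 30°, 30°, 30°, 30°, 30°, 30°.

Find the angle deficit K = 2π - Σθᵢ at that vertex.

Sum of angles = 210°. K = 360° - 210° = 150°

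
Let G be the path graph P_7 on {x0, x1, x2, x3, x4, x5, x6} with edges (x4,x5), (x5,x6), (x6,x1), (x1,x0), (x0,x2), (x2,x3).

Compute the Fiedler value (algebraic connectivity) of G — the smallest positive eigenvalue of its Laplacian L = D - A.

The path graph P_n has Laplacian eigenvalues λ_k = 2 − 2cos(kπ/n), k = 0, 1, …, n−1. Here n = 7:
k=0: 2 − 2cos(0) = 0.0; k=1: 2 − 2cos(π/7) = 0.1981; k=2: 2 − 2cos(2π/7) = 0.753; k=3: 2 − 2cos(3π/7) = 1.555; k=4: 2 − 2cos(4π/7) = 2.445; k=5: 2 − 2cos(5π/7) = 3.247; k=6: 2 − 2cos(6π/7) = 3.8019.
Laplacian eigenvalues: [0.0, 0.1981, 0.753, 1.555, 2.445, 3.247, 3.8019]. Algebraic connectivity (smallest non-zero eigenvalue) = 0.1981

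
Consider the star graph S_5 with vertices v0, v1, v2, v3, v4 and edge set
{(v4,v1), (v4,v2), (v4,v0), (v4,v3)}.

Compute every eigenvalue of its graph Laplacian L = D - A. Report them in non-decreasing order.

The star S_5 is the complete bipartite graph K_{1,4} (one hub of degree 4, 4 leaves of degree 1). The Laplacian spectrum of K_{p,q} is 0, p (multiplicity q−1), q (multiplicity p−1), p+q. With p = 1, q = 4: 0 once, 1 with multiplicity 3, and 5 once. (Check: trace L = sum of degrees = 8 = 3·1 + 5.)
Laplacian eigenvalues (increasing order): [0.0, 1.0, 1.0, 1.0, 5.0]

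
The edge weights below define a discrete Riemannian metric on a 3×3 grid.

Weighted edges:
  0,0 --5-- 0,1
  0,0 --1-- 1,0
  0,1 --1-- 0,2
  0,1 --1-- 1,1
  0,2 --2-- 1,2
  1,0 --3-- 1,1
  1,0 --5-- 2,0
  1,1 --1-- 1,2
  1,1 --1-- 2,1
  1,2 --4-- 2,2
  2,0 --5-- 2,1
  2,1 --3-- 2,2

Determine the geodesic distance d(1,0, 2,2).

Shortest path: 1,0 → 1,1 → 2,1 → 2,2, total weight = 7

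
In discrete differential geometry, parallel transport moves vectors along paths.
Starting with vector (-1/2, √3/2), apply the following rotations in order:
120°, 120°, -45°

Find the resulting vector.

Total rotation: 120° + 120° + (-45°) = 195° ≡ -165° (mod 360°). Final vector: (0.7071, -0.7071)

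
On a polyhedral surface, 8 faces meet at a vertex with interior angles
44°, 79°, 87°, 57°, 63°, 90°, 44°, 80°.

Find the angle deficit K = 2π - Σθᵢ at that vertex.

Sum of angles = 544°. K = 360° - 544° = -184° = -46π/45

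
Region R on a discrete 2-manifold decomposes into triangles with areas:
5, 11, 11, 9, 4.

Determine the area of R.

5 + 11 + 11 + 9 + 4 = 40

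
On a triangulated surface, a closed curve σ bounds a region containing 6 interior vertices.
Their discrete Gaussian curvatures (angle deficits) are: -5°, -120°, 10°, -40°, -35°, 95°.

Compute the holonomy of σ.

Holonomy = total enclosed curvature = (-5°) + (-120°) + 10° + (-40°) + (-35°) + 95° = -95°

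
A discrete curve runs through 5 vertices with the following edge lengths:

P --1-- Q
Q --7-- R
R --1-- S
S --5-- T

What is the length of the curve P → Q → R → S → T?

Arc length = 1 + 7 + 1 + 5 = 14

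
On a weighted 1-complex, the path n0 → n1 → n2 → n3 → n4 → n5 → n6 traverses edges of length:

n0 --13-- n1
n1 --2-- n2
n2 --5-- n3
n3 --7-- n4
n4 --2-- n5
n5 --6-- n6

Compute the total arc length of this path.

Arc length = 13 + 2 + 5 + 7 + 2 + 6 = 35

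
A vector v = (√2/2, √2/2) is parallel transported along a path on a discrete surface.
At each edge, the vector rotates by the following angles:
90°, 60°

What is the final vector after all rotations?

Total rotation: 90° + 60° = 150°. Final vector: (-0.9659, -0.2588)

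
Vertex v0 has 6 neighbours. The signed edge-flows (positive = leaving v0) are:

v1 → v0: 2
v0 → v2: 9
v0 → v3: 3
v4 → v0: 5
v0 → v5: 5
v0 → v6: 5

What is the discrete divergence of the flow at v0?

Divergence = sum of outgoing flows = (-2) + 9 + 3 + (-5) + 5 + 5 = 15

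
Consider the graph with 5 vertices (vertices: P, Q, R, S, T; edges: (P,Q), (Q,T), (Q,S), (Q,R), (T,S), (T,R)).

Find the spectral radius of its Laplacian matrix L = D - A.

Degrees: deg(P) = 1, deg(Q) = 4, deg(R) = 2, deg(S) = 2, deg(T) = 3.
L = D − A with rows/columns ordered (P, Q, R, S, T):
  [ 1, -1,  0,  0,  0]
  [-1,  4, -1, -1, -1]
  [ 0, -1,  2,  0, -1]
  [ 0, -1,  0,  2, -1]
  [ 0, -1, -1, -1,  3]
Characteristic polynomial: det(λI − L) = λ(λ − 1)(λ − 2)(λ − 4)(λ − 5).
Roots: λ = 0; (λ − 1) = 0 ⇒ λ = 1; (λ − 2) = 0 ⇒ λ = 2; (λ − 4) = 0 ⇒ λ = 4; (λ − 5) = 0 ⇒ λ = 5.
(Check: the roots sum (with multiplicity) to 12, matching trace L = Σdeg = 2·6 = 12.)
Laplacian eigenvalues: [0.0, 1.0, 2.0, 4.0, 5.0]. Largest eigenvalue (spectral radius) = 5.0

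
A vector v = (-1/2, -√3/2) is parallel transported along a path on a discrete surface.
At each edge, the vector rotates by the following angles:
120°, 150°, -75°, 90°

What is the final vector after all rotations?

Total rotation: 120° + 150° + (-75°) + 90° = 285° ≡ -75° (mod 360°). Final vector: (-0.9659, 0.2588)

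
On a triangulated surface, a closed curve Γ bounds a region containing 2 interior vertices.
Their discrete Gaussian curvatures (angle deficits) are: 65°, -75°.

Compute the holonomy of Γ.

Holonomy = total enclosed curvature = 65° + (-75°) = -10°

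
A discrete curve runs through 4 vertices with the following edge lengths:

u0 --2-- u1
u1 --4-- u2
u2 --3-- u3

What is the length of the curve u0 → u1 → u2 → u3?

Arc length = 2 + 4 + 3 = 9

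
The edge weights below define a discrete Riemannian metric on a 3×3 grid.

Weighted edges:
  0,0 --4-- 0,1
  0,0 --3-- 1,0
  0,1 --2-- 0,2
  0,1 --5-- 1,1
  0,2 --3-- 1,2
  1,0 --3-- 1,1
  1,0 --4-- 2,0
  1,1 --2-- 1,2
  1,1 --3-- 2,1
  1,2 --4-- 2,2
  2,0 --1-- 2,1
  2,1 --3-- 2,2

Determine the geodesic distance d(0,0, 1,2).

Shortest path: 0,0 → 1,0 → 1,1 → 1,2, total weight = 8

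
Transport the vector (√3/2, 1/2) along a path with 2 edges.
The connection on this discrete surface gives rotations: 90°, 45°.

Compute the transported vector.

Total rotation: 90° + 45° = 135°. Final vector: (-0.9659, 0.2588)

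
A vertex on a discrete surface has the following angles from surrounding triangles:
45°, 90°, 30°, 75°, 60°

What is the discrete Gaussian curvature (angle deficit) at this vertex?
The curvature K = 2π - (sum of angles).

Sum of angles = 300°. K = 360° - 300° = 60° = π/3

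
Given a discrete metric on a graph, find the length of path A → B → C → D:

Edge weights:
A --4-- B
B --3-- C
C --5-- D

Arc length = 4 + 3 + 5 = 12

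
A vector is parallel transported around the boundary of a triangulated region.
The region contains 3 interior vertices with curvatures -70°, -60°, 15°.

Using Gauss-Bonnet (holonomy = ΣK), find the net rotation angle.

Holonomy = total enclosed curvature = (-70°) + (-60°) + 15° = -115°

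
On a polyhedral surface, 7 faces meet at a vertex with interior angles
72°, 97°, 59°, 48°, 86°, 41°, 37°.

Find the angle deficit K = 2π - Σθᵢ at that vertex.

Sum of angles = 440°. K = 360° - 440° = -80° = -4π/9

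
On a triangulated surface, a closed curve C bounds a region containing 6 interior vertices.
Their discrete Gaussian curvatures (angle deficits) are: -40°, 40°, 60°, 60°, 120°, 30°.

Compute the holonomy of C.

Holonomy = total enclosed curvature = (-40°) + 40° + 60° + 60° + 120° + 30° = 270°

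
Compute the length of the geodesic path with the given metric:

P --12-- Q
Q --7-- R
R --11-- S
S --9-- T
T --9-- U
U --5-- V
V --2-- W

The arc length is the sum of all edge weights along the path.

Arc length = 12 + 7 + 11 + 9 + 9 + 5 + 2 = 55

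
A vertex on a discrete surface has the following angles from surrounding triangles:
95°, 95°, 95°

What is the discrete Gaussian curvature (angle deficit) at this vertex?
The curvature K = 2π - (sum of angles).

Sum of angles = 285°. K = 360° - 285° = 75°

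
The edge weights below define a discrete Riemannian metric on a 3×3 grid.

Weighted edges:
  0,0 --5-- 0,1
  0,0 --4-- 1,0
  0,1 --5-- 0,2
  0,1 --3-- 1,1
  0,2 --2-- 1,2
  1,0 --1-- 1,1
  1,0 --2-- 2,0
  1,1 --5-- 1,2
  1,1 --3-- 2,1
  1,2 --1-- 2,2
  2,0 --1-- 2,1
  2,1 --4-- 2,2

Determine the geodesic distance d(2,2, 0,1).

Shortest path: 2,2 → 1,2 → 0,2 → 0,1, total weight = 8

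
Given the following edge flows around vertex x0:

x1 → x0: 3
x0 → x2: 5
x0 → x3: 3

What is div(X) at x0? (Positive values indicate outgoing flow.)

Divergence = sum of outgoing flows = (-3) + 5 + 3 = 5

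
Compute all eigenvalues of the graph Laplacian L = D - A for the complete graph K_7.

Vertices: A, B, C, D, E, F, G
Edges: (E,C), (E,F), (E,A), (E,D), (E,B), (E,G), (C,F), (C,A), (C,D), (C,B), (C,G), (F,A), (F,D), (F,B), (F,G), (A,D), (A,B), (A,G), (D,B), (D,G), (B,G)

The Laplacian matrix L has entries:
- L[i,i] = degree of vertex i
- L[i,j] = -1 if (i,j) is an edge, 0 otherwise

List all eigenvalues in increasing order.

For the complete graph K_n, L = nI − J (J = all-ones matrix). J has eigenvalues n (once, eigenvector 𝟙) and 0 (multiplicity n−1), so L has eigenvalues 0 (once) and n (multiplicity n−1). Here n = 7: eigenvalue 0 once and 7 with multiplicity 6.
Laplacian eigenvalues (increasing order): [0.0, 7.0, 7.0, 7.0, 7.0, 7.0, 7.0]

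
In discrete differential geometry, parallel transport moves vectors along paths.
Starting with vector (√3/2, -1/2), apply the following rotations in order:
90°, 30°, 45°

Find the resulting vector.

Total rotation: 90° + 30° + 45° = 165°. Final vector: (-0.7071, 0.7071)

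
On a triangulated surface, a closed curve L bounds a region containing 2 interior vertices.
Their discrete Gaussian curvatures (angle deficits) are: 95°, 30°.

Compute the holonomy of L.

Holonomy = total enclosed curvature = 95° + 30° = 125°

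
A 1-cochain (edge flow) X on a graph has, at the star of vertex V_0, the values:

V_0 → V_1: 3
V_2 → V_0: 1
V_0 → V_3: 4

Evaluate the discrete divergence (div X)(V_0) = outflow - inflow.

Divergence = sum of outgoing flows = 3 + (-1) + 4 = 6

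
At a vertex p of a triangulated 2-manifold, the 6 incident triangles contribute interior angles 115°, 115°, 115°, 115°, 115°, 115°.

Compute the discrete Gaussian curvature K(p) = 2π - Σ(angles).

Sum of angles = 690°. K = 360° - 690° = -330° = -11π/6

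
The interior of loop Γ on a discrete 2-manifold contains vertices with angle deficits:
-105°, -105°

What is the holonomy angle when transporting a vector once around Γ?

Holonomy = total enclosed curvature = (-105°) + (-105°) = -210°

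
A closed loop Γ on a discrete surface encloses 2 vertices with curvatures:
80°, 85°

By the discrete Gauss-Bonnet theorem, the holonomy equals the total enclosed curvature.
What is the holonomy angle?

Holonomy = total enclosed curvature = 80° + 85° = 165°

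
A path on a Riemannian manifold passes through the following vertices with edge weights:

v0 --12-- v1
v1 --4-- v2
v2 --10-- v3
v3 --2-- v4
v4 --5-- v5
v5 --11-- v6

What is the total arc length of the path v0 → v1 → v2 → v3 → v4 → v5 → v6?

Arc length = 12 + 4 + 10 + 2 + 5 + 11 = 44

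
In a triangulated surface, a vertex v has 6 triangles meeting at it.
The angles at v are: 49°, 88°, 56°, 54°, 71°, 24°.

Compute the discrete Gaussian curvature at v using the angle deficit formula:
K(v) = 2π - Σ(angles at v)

Sum of angles = 342°. K = 360° - 342° = 18° = π/10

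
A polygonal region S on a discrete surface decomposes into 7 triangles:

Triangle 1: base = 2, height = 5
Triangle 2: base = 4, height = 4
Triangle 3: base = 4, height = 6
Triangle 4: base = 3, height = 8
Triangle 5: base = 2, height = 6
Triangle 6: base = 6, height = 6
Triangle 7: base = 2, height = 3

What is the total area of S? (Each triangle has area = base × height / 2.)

(1/2)×2×5 + (1/2)×4×4 + (1/2)×4×6 + (1/2)×3×8 + (1/2)×2×6 + (1/2)×6×6 + (1/2)×2×3 = 64.0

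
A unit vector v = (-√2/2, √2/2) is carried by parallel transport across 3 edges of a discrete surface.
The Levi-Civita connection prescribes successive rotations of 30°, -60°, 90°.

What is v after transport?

Total rotation: 30° + (-60°) + 90° = 60°. Final vector: (-0.9659, -0.2588)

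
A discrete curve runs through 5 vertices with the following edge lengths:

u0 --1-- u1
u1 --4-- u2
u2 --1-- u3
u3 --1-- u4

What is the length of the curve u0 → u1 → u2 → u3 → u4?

Arc length = 1 + 4 + 1 + 1 = 7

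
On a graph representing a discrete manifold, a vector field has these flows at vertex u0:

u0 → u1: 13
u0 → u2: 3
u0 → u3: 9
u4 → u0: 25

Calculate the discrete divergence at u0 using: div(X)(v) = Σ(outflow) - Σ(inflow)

Divergence = sum of outgoing flows = 13 + 3 + 9 + (-25) = 0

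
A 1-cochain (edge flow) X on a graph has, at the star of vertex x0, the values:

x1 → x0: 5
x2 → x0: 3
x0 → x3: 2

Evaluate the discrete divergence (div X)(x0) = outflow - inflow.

Divergence = sum of outgoing flows = (-5) + (-3) + 2 = -6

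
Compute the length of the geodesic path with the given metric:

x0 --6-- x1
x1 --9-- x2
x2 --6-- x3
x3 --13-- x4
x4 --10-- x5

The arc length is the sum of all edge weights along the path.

Arc length = 6 + 9 + 6 + 13 + 10 = 44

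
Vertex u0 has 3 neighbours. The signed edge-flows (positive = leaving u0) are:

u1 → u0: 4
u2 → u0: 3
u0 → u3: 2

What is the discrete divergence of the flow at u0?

Divergence = sum of outgoing flows = (-4) + (-3) + 2 = -5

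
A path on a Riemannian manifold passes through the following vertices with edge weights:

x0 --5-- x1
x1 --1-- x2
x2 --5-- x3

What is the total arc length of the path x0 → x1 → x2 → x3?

Arc length = 5 + 1 + 5 = 11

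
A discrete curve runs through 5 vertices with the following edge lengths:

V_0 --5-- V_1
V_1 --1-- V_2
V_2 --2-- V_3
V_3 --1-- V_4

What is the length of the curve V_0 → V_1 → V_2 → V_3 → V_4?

Arc length = 5 + 1 + 2 + 1 = 9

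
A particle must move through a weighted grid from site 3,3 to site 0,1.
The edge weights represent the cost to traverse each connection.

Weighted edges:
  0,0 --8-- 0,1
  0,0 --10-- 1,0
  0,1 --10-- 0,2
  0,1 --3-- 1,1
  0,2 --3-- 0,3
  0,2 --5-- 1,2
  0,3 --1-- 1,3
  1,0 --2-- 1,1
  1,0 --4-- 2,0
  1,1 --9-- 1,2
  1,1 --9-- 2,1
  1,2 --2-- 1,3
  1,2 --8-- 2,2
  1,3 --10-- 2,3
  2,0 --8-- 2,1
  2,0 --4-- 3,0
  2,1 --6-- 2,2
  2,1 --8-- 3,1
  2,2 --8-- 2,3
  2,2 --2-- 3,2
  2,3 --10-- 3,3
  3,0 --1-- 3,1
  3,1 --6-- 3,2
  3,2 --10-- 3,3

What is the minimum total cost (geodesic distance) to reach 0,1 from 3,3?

Shortest path: 3,3 → 3,2 → 2,2 → 2,1 → 1,1 → 0,1, total weight = 30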